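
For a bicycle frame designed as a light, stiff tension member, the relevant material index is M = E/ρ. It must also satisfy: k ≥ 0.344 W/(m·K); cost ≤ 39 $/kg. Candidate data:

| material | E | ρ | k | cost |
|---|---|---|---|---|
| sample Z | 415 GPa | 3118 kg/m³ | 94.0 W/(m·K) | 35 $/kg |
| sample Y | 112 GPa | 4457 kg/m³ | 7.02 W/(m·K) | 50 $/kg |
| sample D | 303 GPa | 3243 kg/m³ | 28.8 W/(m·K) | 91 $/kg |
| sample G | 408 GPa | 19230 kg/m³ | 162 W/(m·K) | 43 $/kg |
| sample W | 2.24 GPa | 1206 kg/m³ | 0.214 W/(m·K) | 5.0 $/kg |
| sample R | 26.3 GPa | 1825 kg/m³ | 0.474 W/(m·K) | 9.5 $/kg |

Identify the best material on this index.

sample Z

Screen on constraints: k ≥ 0.344 W/(m·K); cost ≤ 39 $/kg. Survivors: sample Z, sample R.
Computing M directly (units already consistent):
  sample Z: M = 133 MN·m/kg
  sample R: M = 14.4 MN·m/kg
Sample Z has the largest M.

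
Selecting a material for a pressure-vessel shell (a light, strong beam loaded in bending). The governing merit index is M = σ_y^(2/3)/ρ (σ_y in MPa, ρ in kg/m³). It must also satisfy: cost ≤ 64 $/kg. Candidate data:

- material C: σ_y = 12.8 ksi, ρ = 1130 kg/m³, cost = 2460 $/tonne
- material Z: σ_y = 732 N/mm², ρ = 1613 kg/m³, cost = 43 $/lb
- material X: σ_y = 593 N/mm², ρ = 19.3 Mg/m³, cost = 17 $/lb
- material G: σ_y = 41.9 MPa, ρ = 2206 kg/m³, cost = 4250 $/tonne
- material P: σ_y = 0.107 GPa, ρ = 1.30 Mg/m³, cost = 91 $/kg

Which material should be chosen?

Screen on constraints: cost ≤ 64 $/kg. Survivors: material C, material X, material G.
After converting to SI:
  material C: σ_y = 88.25 MPa, ρ = 1130 kg/m³
  material X: σ_y = 593.0 MPa, ρ = 19300 kg/m³
  material G: σ_y = 41.90 MPa, ρ = 2206 kg/m³
  material C: M = 17.5×10⁻³
  material G: M = 5.47×10⁻³
  material X: M = 3.66×10⁻³
Material C has the largest M.

material C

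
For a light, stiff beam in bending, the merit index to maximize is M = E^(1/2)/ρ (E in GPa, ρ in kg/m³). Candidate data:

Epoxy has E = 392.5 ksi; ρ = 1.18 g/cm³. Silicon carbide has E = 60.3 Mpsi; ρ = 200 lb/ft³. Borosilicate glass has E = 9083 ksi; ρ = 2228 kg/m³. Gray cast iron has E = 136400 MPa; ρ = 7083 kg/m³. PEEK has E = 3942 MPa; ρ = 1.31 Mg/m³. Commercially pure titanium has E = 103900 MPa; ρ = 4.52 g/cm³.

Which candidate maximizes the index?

Putting every candidate on a common basis:
  epoxy: E = 2.706 GPa, ρ = 1180 kg/m³
  silicon carbide: E = 415.8 GPa, ρ = 3204 kg/m³
  borosilicate glass: E = 62.63 GPa, ρ = 2228 kg/m³
  gray cast iron: E = 136.4 GPa, ρ = 7083 kg/m³
  PEEK: E = 3.942 GPa, ρ = 1310 kg/m³
  commercially pure titanium: E = 103.9 GPa, ρ = 4520 kg/m³
  silicon carbide: M = 6.36×10⁻³
  borosilicate glass: M = 3.55×10⁻³
  commercially pure titanium: M = 2.26×10⁻³
  gray cast iron: M = 1.65×10⁻³
  PEEK: M = 1.52×10⁻³
  epoxy: M = 1.39×10⁻³
Highest index: silicon carbide.

silicon carbide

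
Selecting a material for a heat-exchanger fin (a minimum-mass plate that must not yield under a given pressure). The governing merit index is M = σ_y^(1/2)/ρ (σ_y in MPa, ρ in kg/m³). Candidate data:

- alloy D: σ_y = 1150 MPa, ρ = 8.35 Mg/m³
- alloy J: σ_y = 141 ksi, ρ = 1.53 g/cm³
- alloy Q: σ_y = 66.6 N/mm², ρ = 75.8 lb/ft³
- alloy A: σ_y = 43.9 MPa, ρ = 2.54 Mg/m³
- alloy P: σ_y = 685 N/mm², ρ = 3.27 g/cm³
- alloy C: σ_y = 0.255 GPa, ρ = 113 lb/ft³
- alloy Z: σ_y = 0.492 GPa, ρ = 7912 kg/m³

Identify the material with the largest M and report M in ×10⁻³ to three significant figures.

alloy J, M = 20.4×10⁻³

Normalizing units and computing the index:
  alloy D: σ_y = 1150 MPa, ρ = 8350 kg/m³
  alloy J: σ_y = 972.2 MPa, ρ = 1530 kg/m³
  alloy Q: σ_y = 66.60 MPa, ρ = 1214 kg/m³
  alloy A: σ_y = 43.90 MPa, ρ = 2540 kg/m³
  alloy P: σ_y = 685.0 MPa, ρ = 3270 kg/m³
  alloy C: σ_y = 255.0 MPa, ρ = 1810 kg/m³
  alloy Z: σ_y = 492.0 MPa, ρ = 7912 kg/m³
  alloy J: M = 20.4×10⁻³
  alloy C: M = 8.82×10⁻³
  alloy P: M = 8.00×10⁻³
  alloy Q: M = 6.72×10⁻³
  alloy D: M = 4.06×10⁻³
  alloy Z: M = 2.80×10⁻³
  alloy A: M = 2.61×10⁻³
Alloy J ranks first.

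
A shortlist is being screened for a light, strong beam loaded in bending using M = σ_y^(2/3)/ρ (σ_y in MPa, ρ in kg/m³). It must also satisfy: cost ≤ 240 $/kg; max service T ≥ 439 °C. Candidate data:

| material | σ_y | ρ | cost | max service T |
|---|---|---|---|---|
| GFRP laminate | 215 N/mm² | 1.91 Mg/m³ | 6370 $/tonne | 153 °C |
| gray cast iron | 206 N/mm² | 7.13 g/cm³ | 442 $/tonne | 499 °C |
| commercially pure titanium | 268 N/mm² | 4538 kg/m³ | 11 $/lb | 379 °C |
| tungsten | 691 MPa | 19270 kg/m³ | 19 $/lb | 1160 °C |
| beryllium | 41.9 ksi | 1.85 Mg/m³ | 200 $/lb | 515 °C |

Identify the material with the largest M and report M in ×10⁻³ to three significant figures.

gray cast iron, M = 4.89×10⁻³

Screen on constraints: cost ≤ 240 $/kg; max service T ≥ 439 °C. Survivors: gray cast iron, tungsten.
Normalizing units and computing the index:
  gray cast iron: σ_y = 206.0 MPa, ρ = 7130 kg/m³
  tungsten: σ_y = 691.0 MPa, ρ = 19270 kg/m³
  gray cast iron: M = 4.89×10⁻³
  tungsten: M = 4.06×10⁻³
The maximum is for gray cast iron.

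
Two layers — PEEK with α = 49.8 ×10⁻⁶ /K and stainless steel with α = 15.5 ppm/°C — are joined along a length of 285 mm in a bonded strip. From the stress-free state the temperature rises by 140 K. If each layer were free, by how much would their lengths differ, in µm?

1370 µm

Δα = |49.8 − 15.5|×10⁻⁶/K = 34.3×10⁻⁶/K.
ΔL_mismatch = Δα·L·ΔT = 34.3×10⁻⁶ × 285.0 mm × 140.0 K = 1370 µm.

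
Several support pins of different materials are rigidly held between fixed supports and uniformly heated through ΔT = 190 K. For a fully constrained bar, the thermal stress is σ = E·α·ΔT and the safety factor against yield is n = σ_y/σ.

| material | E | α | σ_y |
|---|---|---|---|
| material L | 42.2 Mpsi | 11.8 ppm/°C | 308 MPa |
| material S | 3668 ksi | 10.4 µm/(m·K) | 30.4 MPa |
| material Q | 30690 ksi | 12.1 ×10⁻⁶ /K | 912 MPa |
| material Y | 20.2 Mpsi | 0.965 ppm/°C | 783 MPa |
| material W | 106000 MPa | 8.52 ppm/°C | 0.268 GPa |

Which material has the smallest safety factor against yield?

With everything in SI (GPa, ×10⁻⁶/K, MPa):
  material L: E = 291.0, α = 11.8, σ_y = 308.0 → σ = 652 MPa, n = 0.472
  material S: E = 25.29, α = 10.4, σ_y = 30.40 → σ = 50.0 MPa, n = 0.608
  material Q: E = 211.6, α = 12.1, σ_y = 912.0 → σ = 486 MPa, n = 1.87
  material Y: E = 139.3, α = 0.965, σ_y = 783.0 → σ = 25.5 MPa, n = 30.7
  material W: E = 106.0, α = 8.52, σ_y = 268.0 → σ = 172 MPa, n = 1.56
The minimum is material L at n = 0.472.

material L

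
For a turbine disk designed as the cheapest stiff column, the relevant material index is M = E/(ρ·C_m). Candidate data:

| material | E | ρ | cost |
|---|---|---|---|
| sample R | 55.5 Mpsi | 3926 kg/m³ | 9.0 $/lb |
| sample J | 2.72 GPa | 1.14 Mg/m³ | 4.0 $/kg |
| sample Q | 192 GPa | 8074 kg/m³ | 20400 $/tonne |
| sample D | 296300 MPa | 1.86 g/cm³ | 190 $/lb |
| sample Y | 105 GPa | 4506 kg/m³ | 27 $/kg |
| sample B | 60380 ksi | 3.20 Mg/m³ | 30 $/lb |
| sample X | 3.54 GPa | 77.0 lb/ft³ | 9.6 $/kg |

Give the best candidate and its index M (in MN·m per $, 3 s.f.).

Normalizing units and computing the index:
  sample R: E = 382.7 GPa, ρ = 3926 kg/m³, cost = 19.84 $/kg
  sample J: E = 2.720 GPa, ρ = 1140 kg/m³, cost = 4.000 $/kg
  sample Q: E = 192.0 GPa, ρ = 8074 kg/m³, cost = 20.40 $/kg
  sample D: E = 296.3 GPa, ρ = 1860 kg/m³, cost = 418.9 $/kg
  sample Y: E = 105.0 GPa, ρ = 4506 kg/m³, cost = 27.00 $/kg
  sample B: E = 416.3 GPa, ρ = 3200 kg/m³, cost = 66.14 $/kg
  sample X: E = 3.540 GPa, ρ = 1233 kg/m³, cost = 9.600 $/kg
  sample R: M = 4.91 MN·m per $
  sample B: M = 1.97 MN·m per $
  sample Q: M = 1.17 MN·m per $
  sample Y: M = 0.863 MN·m per $
  sample J: M = 0.596 MN·m per $
  sample D: M = 0.380 MN·m per $
  sample X: M = 0.299 MN·m per $
The maximum is for sample R.

sample R, M = 4.91 MN·m per $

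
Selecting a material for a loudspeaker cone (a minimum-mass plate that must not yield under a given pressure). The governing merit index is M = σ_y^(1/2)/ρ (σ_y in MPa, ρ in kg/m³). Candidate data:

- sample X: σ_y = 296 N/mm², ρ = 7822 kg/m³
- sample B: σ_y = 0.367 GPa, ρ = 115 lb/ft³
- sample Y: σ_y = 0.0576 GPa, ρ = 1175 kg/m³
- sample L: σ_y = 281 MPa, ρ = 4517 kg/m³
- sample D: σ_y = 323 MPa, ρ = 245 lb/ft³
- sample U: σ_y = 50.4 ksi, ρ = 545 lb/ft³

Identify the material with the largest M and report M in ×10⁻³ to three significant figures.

After converting to SI:
  sample X: σ_y = 296.0 MPa, ρ = 7822 kg/m³
  sample B: σ_y = 367.0 MPa, ρ = 1842 kg/m³
  sample Y: σ_y = 57.60 MPa, ρ = 1175 kg/m³
  sample L: σ_y = 281.0 MPa, ρ = 4517 kg/m³
  sample D: σ_y = 323.0 MPa, ρ = 3925 kg/m³
  sample U: σ_y = 347.5 MPa, ρ = 8730 kg/m³
  sample B: M = 10.4×10⁻³
  sample Y: M = 6.46×10⁻³
  sample D: M = 4.58×10⁻³
  sample L: M = 3.71×10⁻³
  sample X: M = 2.20×10⁻³
  sample U: M = 2.14×10⁻³
The maximum is for sample B.

sample B, M = 10.4×10⁻³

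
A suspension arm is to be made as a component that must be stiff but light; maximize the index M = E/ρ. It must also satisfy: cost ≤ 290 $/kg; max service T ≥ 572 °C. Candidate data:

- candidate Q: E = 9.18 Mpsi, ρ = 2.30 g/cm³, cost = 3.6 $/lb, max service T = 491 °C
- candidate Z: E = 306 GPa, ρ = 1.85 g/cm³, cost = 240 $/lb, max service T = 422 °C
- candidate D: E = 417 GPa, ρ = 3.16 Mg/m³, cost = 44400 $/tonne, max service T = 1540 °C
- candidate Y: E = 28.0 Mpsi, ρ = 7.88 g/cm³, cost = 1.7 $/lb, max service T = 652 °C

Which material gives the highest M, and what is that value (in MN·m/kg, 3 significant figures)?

candidate D, M = 132 MN·m/kg

Screen on constraints: cost ≤ 290 $/kg; max service T ≥ 572 °C. Survivors: candidate D, candidate Y.
In SI units:
  candidate D: E = 417.0 GPa, ρ = 3160 kg/m³
  candidate Y: E = 193.1 GPa, ρ = 7880 kg/m³
  candidate D: M = 132 MN·m/kg
  candidate Y: M = 24.5 MN·m/kg
Candidate D ranks first.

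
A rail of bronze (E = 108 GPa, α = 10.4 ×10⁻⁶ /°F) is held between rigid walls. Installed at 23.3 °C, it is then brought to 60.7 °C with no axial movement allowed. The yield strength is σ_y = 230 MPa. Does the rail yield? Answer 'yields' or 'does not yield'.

does not yield

α = 10.4×10⁻⁶/°F × 9/5 = 18.7×10⁻⁶/K.
ΔT = 37.40 K. Constrained thermal stress σ = E·α·ΔT = 108.0×10³ MPa × 18.7×10⁻⁶ × 37.40 = 75.6 MPa (compressive).
Compare to σ_y = 230 MPa: σ < σ_y, so it does not yield.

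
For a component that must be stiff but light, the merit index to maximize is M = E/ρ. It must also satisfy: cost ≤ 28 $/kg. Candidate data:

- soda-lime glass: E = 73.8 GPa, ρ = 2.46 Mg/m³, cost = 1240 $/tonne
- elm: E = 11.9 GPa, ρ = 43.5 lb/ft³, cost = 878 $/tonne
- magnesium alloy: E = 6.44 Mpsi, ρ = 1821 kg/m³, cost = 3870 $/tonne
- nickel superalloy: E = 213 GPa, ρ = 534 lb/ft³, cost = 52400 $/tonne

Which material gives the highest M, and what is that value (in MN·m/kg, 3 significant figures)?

Screen on constraints: cost ≤ 28 $/kg. Survivors: soda-lime glass, elm, magnesium alloy.
After converting to SI:
  soda-lime glass: E = 73.80 GPa, ρ = 2460 kg/m³
  elm: E = 11.90 GPa, ρ = 696.8 kg/m³
  magnesium alloy: E = 44.40 GPa, ρ = 1821 kg/m³
  soda-lime glass: M = 30.0 MN·m/kg
  magnesium alloy: M = 24.4 MN·m/kg
  elm: M = 17.1 MN·m/kg
Soda-lime glass ranks first.

soda-lime glass, M = 30.0 MN·m/kg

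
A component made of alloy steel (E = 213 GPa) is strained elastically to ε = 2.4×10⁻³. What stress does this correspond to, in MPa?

σ = E·ε = 213000 MPa × 2.4×10⁻³ = 511 MPa.

511 MPa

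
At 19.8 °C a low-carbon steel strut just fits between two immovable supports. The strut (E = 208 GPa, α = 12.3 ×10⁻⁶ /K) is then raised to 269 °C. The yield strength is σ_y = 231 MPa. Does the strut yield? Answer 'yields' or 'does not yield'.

yields

ΔT = 249.2 K. Constrained thermal stress σ = E·α·ΔT = 208.0×10³ MPa × 12.3×10⁻⁶ × 249.2 = 638 MPa (compressive).
Compare to σ_y = 231 MPa: σ ≥ σ_y, so it yields.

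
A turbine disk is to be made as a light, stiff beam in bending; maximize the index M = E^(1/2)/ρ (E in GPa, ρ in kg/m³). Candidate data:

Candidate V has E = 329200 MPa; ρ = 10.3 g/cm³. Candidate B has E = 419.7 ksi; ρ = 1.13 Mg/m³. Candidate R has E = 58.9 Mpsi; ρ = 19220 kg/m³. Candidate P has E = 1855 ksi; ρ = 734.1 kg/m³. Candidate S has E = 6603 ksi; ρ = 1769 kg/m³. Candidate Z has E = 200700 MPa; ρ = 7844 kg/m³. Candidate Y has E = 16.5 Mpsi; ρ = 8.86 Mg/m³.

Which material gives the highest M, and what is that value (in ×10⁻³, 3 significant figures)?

candidate P, M = 4.87×10⁻³

After converting to SI:
  candidate V: E = 329.2 GPa, ρ = 10300 kg/m³
  candidate B: E = 2.894 GPa, ρ = 1130 kg/m³
  candidate R: E = 406.1 GPa, ρ = 19220 kg/m³
  candidate P: E = 12.79 GPa, ρ = 734.1 kg/m³
  candidate S: E = 45.53 GPa, ρ = 1769 kg/m³
  candidate Z: E = 200.7 GPa, ρ = 7844 kg/m³
  candidate Y: E = 113.8 GPa, ρ = 8860 kg/m³
  candidate P: M = 4.87×10⁻³
  candidate S: M = 3.81×10⁻³
  candidate Z: M = 1.81×10⁻³
  candidate V: M = 1.76×10⁻³
  candidate B: M = 1.51×10⁻³
  candidate Y: M = 1.20×10⁻³
  candidate R: M = 1.05×10⁻³
Highest index: candidate P.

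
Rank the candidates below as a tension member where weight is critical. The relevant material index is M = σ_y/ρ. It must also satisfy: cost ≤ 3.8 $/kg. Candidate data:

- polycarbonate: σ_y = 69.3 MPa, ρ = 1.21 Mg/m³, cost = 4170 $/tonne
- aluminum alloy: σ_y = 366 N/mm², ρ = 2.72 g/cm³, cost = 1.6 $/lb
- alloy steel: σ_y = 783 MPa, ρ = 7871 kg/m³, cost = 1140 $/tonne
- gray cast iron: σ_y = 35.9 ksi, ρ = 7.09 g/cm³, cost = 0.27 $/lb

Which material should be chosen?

aluminum alloy

Screen on constraints: cost ≤ 3.8 $/kg. Survivors: aluminum alloy, alloy steel, gray cast iron.
Normalizing units and computing the index:
  aluminum alloy: σ_y = 366.0 MPa, ρ = 2720 kg/m³
  alloy steel: σ_y = 783.0 MPa, ρ = 7871 kg/m³
  gray cast iron: σ_y = 247.5 MPa, ρ = 7090 kg/m³
  aluminum alloy: M = 135 kN·m/kg
  alloy steel: M = 99.5 kN·m/kg
  gray cast iron: M = 34.9 kN·m/kg
Highest index: aluminum alloy.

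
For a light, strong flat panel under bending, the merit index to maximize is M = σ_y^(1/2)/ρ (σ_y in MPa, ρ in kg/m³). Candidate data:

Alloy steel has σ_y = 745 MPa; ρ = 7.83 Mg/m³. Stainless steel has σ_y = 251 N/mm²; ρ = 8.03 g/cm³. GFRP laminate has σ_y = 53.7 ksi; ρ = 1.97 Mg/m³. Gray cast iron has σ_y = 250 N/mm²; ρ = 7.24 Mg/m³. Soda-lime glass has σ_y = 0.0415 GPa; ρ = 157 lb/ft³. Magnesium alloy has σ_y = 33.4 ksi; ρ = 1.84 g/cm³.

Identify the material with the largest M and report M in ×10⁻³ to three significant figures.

Putting every candidate on a common basis:
  alloy steel: σ_y = 745.0 MPa, ρ = 7830 kg/m³
  stainless steel: σ_y = 251.0 MPa, ρ = 8030 kg/m³
  GFRP laminate: σ_y = 370.2 MPa, ρ = 1970 kg/m³
  gray cast iron: σ_y = 250.0 MPa, ρ = 7240 kg/m³
  soda-lime glass: σ_y = 41.50 MPa, ρ = 2515 kg/m³
  magnesium alloy: σ_y = 230.3 MPa, ρ = 1840 kg/m³
  GFRP laminate: M = 9.77×10⁻³
  magnesium alloy: M = 8.25×10⁻³
  alloy steel: M = 3.49×10⁻³
  soda-lime glass: M = 2.56×10⁻³
  gray cast iron: M = 2.18×10⁻³
  stainless steel: M = 1.97×10⁻³
GFRP laminate has the largest M.

GFRP laminate, M = 9.77×10⁻³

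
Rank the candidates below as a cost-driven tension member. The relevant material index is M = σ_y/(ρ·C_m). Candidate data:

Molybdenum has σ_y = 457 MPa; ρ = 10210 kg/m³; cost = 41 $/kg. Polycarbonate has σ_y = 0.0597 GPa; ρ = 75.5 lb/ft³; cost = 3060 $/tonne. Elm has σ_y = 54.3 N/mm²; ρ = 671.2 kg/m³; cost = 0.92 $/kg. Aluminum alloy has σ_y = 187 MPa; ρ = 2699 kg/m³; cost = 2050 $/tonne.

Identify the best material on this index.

Normalizing units and computing the index:
  molybdenum: σ_y = 457.0 MPa, ρ = 10210 kg/m³, cost = 41.00 $/kg
  polycarbonate: σ_y = 59.70 MPa, ρ = 1209 kg/m³, cost = 3.060 $/kg
  elm: σ_y = 54.30 MPa, ρ = 671.2 kg/m³, cost = 0.9200 $/kg
  aluminum alloy: σ_y = 187.0 MPa, ρ = 2699 kg/m³, cost = 2.050 $/kg
  elm: M = 87.9 kN·m per $
  aluminum alloy: M = 33.8 kN·m per $
  polycarbonate: M = 16.1 kN·m per $
  molybdenum: M = 1.09 kN·m per $
The maximum is for elm.

elm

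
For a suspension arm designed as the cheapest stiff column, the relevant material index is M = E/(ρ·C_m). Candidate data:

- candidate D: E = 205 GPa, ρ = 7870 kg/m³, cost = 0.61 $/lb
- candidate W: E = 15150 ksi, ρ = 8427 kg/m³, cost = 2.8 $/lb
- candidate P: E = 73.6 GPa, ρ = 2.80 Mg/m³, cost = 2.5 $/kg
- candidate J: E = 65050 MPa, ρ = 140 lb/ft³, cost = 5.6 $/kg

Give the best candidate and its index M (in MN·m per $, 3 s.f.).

candidate D, M = 19.4 MN·m per $

Normalizing units and computing the index:
  candidate D: E = 205.0 GPa, ρ = 7870 kg/m³, cost = 1.345 $/kg
  candidate W: E = 104.5 GPa, ρ = 8427 kg/m³, cost = 6.173 $/kg
  candidate P: E = 73.60 GPa, ρ = 2800 kg/m³, cost = 2.500 $/kg
  candidate J: E = 65.05 GPa, ρ = 2243 kg/m³, cost = 5.600 $/kg
  candidate D: M = 19.4 MN·m per $
  candidate P: M = 10.5 MN·m per $
  candidate J: M = 5.18 MN·m per $
  candidate W: M = 2.01 MN·m per $
Candidate D has the largest M.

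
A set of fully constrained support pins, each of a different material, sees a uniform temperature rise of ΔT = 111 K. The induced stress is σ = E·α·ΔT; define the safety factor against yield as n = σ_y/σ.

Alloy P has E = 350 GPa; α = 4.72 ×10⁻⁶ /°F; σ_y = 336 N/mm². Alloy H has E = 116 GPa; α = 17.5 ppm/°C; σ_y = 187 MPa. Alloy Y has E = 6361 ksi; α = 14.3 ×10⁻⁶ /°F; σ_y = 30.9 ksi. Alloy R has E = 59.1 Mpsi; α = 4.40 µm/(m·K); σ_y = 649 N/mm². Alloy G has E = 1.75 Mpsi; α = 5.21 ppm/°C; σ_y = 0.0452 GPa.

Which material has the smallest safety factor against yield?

Converting E to GPa, α to ×10⁻⁶/K, σ_y to MPa, then σ and n for each:
  alloy P: E = 350.0, α = 8.50, σ_y = 336.0 → σ = 330 MPa, n = 1.02
  alloy H: E = 116.0, α = 17.5, σ_y = 187.0 → σ = 225 MPa, n = 0.830
  alloy Y: E = 43.86, α = 25.7, σ_y = 213.0 → σ = 125 MPa, n = 1.70
  alloy R: E = 407.5, α = 4.40, σ_y = 649.0 → σ = 199 MPa, n = 3.26
  alloy G: E = 12.07, α = 5.21, σ_y = 45.20 → σ = 6.98 MPa, n = 6.48
Alloy H has the lowest safety factor, n = 0.830.

alloy H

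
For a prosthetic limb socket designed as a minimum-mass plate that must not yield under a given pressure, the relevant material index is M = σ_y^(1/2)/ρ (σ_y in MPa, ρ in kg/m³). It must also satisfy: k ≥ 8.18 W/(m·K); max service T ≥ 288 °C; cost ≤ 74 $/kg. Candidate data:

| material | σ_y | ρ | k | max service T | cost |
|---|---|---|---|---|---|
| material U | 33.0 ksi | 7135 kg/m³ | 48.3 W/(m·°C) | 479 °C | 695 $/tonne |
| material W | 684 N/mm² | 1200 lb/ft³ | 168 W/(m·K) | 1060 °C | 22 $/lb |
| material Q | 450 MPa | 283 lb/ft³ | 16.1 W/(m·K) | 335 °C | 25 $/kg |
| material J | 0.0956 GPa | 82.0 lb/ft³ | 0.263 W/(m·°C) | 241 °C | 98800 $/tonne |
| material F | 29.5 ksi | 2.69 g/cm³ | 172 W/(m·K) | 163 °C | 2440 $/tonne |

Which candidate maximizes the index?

material Q

Screen on constraints: k ≥ 8.18 W/(m·K); max service T ≥ 288 °C; cost ≤ 74 $/kg. Survivors: material U, material W, material Q.
Convert each candidate to consistent units, then evaluate M:
  material U: σ_y = 227.5 MPa, ρ = 7135 kg/m³
  material W: σ_y = 684.0 MPa, ρ = 19220 kg/m³
  material Q: σ_y = 450.0 MPa, ρ = 4533 kg/m³
  material Q: M = 4.68×10⁻³
  material U: M = 2.11×10⁻³
  material W: M = 1.36×10⁻³
Material Q has the largest M.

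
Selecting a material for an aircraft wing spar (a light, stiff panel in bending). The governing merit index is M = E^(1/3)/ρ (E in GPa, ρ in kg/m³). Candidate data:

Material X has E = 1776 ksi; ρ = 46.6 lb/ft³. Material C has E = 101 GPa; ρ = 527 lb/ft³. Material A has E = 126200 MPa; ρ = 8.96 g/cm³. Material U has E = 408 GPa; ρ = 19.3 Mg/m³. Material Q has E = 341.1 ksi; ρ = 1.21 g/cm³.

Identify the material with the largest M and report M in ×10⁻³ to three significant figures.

Convert each candidate to consistent units, then evaluate M:
  material X: E = 12.25 GPa, ρ = 746.5 kg/m³
  material C: E = 101.0 GPa, ρ = 8442 kg/m³
  material A: E = 126.2 GPa, ρ = 8960 kg/m³
  material U: E = 408.0 GPa, ρ = 19300 kg/m³
  material Q: E = 2.352 GPa, ρ = 1210 kg/m³
  material X: M = 3.09×10⁻³
  material Q: M = 1.10×10⁻³
  material A: M = 0.560×10⁻³
  material C: M = 0.552×10⁻³
  material U: M = 0.384×10⁻³
Highest index: material X.

material X, M = 3.09×10⁻³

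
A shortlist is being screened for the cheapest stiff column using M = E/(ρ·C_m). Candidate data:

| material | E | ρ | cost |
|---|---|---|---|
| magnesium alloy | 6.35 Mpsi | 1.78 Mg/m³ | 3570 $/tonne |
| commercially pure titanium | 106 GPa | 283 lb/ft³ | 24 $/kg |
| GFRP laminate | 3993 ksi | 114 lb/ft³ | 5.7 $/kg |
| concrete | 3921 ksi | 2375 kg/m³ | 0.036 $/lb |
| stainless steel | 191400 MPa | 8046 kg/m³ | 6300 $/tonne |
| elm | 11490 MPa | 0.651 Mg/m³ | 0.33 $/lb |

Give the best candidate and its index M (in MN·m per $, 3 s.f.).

Convert each candidate to consistent units, then evaluate M:
  magnesium alloy: E = 43.78 GPa, ρ = 1780 kg/m³, cost = 3.570 $/kg
  commercially pure titanium: E = 106.0 GPa, ρ = 4533 kg/m³, cost = 24.00 $/kg
  GFRP laminate: E = 27.53 GPa, ρ = 1826 kg/m³, cost = 5.700 $/kg
  concrete: E = 27.03 GPa, ρ = 2375 kg/m³, cost = 0.07937 $/kg
  stainless steel: E = 191.4 GPa, ρ = 8046 kg/m³, cost = 6.300 $/kg
  elm: E = 11.49 GPa, ρ = 651.0 kg/m³, cost = 0.7275 $/kg
  concrete: M = 143 MN·m per $
  elm: M = 24.3 MN·m per $
  magnesium alloy: M = 6.89 MN·m per $
  stainless steel: M = 3.78 MN·m per $
  GFRP laminate: M = 2.64 MN·m per $
  commercially pure titanium: M = 0.974 MN·m per $
Concrete ranks first.

concrete, M = 143 MN·m per $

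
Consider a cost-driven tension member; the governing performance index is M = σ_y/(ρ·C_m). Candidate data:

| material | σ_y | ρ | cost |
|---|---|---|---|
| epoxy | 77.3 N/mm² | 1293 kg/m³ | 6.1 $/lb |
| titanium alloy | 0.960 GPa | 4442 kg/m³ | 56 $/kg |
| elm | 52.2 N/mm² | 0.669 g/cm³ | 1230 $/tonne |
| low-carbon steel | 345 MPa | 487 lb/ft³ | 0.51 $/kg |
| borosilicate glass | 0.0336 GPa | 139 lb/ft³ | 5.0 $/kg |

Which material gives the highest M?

Convert each candidate to consistent units, then evaluate M:
  epoxy: σ_y = 77.30 MPa, ρ = 1293 kg/m³, cost = 13.45 $/kg
  titanium alloy: σ_y = 960.0 MPa, ρ = 4442 kg/m³, cost = 56.00 $/kg
  elm: σ_y = 52.20 MPa, ρ = 669.0 kg/m³, cost = 1.230 $/kg
  low-carbon steel: σ_y = 345.0 MPa, ρ = 7801 kg/m³, cost = 0.5100 $/kg
  borosilicate glass: σ_y = 33.60 MPa, ρ = 2227 kg/m³, cost = 5.000 $/kg
  low-carbon steel: M = 86.7 kN·m per $
  elm: M = 63.4 kN·m per $
  epoxy: M = 4.45 kN·m per $
  titanium alloy: M = 3.86 kN·m per $
  borosilicate glass: M = 3.02 kN·m per $
Low-carbon steel ranks first.

low-carbon steel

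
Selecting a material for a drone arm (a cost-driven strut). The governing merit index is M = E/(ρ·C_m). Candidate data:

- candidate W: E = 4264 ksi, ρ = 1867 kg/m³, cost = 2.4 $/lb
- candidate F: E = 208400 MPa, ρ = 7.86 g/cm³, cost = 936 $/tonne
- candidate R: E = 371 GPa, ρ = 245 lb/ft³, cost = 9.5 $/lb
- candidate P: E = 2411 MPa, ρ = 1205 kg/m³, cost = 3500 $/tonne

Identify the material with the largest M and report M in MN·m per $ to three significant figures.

candidate F, M = 28.3 MN·m per $

Convert each candidate to consistent units, then evaluate M:
  candidate W: E = 29.40 GPa, ρ = 1867 kg/m³, cost = 5.291 $/kg
  candidate F: E = 208.4 GPa, ρ = 7860 kg/m³, cost = 0.9360 $/kg
  candidate R: E = 371.0 GPa, ρ = 3925 kg/m³, cost = 20.94 $/kg
  candidate P: E = 2.411 GPa, ρ = 1205 kg/m³, cost = 3.500 $/kg
  candidate F: M = 28.3 MN·m per $
  candidate R: M = 4.51 MN·m per $
  candidate W: M = 2.98 MN·m per $
  candidate P: M = 0.572 MN·m per $
The maximum is for candidate F.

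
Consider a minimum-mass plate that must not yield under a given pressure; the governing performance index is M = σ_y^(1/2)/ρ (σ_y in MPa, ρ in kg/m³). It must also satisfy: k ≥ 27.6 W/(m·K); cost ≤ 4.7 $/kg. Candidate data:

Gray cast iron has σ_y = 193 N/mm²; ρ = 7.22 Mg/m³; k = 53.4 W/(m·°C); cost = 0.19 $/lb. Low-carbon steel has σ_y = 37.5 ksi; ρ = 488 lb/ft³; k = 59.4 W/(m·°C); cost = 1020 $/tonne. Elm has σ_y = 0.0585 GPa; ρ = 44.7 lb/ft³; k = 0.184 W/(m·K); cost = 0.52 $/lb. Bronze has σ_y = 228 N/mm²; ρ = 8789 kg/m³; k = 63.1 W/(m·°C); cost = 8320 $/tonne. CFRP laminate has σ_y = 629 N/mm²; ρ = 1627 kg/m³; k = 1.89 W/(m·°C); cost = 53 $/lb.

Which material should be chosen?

Screen on constraints: k ≥ 27.6 W/(m·K); cost ≤ 4.7 $/kg. Survivors: gray cast iron, low-carbon steel.
After converting to SI:
  gray cast iron: σ_y = 193.0 MPa, ρ = 7220 kg/m³
  low-carbon steel: σ_y = 258.6 MPa, ρ = 7817 kg/m³
  low-carbon steel: M = 2.06×10⁻³
  gray cast iron: M = 1.92×10⁻³
Low-carbon steel ranks first.

low-carbon steel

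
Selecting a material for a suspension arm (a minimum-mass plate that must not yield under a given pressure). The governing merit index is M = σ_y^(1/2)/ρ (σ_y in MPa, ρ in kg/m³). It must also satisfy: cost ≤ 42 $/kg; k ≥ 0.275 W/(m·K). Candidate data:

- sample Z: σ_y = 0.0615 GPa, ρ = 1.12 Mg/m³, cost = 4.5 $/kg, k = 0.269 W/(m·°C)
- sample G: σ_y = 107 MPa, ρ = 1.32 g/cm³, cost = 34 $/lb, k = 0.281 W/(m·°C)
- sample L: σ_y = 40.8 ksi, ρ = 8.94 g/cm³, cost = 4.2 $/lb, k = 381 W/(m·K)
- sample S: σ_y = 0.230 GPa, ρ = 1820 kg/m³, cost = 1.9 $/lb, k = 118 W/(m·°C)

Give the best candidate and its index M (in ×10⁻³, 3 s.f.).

Screen on constraints: cost ≤ 42 $/kg; k ≥ 0.275 W/(m·K). Survivors: sample L, sample S.
Putting every candidate on a common basis:
  sample L: σ_y = 281.3 MPa, ρ = 8940 kg/m³
  sample S: σ_y = 230.0 MPa, ρ = 1820 kg/m³
  sample S: M = 8.33×10⁻³
  sample L: M = 1.88×10⁻³
Highest index: sample S.

sample S, M = 8.33×10⁻³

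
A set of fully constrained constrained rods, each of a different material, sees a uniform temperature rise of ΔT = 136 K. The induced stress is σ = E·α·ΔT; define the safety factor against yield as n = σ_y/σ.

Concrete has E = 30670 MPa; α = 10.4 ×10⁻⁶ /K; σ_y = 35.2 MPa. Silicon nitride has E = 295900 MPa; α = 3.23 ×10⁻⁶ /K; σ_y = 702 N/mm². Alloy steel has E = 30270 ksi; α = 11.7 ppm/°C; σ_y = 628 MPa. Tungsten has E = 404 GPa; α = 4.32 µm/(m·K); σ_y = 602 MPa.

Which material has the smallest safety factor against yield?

concrete

With everything in SI (GPa, ×10⁻⁶/K, MPa):
  concrete: E = 30.67, α = 10.4, σ_y = 35.20 → σ = 43.4 MPa, n = 0.811
  silicon nitride: E = 295.9, α = 3.23, σ_y = 702.0 → σ = 130 MPa, n = 5.40
  alloy steel: E = 208.7, α = 11.7, σ_y = 628.0 → σ = 332 MPa, n = 1.89
  tungsten: E = 404.0, α = 4.32, σ_y = 602.0 → σ = 237 MPa, n = 2.54
Concrete has the lowest safety factor, n = 0.811.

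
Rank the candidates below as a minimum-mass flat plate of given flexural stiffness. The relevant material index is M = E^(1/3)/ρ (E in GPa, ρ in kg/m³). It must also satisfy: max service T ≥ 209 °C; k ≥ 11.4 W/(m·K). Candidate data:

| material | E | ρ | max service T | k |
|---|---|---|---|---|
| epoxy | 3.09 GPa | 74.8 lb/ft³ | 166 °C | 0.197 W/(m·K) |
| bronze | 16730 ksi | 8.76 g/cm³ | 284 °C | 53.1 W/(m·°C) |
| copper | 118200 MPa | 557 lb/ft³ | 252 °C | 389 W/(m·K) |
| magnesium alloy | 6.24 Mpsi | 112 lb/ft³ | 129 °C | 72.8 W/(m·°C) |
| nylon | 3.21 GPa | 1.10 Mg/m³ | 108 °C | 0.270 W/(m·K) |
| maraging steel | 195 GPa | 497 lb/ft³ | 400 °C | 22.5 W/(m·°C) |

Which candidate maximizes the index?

maraging steel

Screen on constraints: max service T ≥ 209 °C; k ≥ 11.4 W/(m·K). Survivors: bronze, copper, maraging steel.
After converting to SI:
  bronze: E = 115.3 GPa, ρ = 8760 kg/m³
  copper: E = 118.2 GPa, ρ = 8922 kg/m³
  maraging steel: E = 195.0 GPa, ρ = 7961 kg/m³
  maraging steel: M = 0.728×10⁻³
  bronze: M = 0.556×10⁻³
  copper: M = 0.550×10⁻³
Maraging steel ranks first.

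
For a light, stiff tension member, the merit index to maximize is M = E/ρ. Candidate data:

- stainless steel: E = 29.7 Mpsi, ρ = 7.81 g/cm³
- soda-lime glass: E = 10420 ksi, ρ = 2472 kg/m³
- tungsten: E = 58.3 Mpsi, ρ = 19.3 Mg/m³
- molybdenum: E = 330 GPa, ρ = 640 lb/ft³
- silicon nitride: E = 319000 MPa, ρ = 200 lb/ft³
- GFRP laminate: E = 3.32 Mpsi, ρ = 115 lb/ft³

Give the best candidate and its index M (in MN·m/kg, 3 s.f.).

silicon nitride, M = 99.6 MN·m/kg

In SI units:
  stainless steel: E = 204.8 GPa, ρ = 7810 kg/m³
  soda-lime glass: E = 71.84 GPa, ρ = 2472 kg/m³
  tungsten: E = 402.0 GPa, ρ = 19300 kg/m³
  molybdenum: E = 330.0 GPa, ρ = 10250 kg/m³
  silicon nitride: E = 319.0 GPa, ρ = 3204 kg/m³
  GFRP laminate: E = 22.89 GPa, ρ = 1842 kg/m³
  silicon nitride: M = 99.6 MN·m/kg
  molybdenum: M = 32.2 MN·m/kg
  soda-lime glass: M = 29.1 MN·m/kg
  stainless steel: M = 26.2 MN·m/kg
  tungsten: M = 20.8 MN·m/kg
  GFRP laminate: M = 12.4 MN·m/kg
Silicon nitride has the largest M.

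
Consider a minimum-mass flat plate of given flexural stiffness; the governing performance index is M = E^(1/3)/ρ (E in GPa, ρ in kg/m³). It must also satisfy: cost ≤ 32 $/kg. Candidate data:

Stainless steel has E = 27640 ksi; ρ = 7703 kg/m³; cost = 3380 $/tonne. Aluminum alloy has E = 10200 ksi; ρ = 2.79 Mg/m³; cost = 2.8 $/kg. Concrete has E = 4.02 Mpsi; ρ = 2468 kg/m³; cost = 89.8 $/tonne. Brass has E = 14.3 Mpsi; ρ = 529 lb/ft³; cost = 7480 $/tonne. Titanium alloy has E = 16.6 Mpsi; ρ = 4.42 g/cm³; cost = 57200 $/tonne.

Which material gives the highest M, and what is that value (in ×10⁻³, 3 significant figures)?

aluminum alloy, M = 1.48×10⁻³

Screen on constraints: cost ≤ 32 $/kg. Survivors: stainless steel, aluminum alloy, concrete, brass.
Normalizing units and computing the index:
  stainless steel: E = 190.6 GPa, ρ = 7703 kg/m³
  aluminum alloy: E = 70.33 GPa, ρ = 2790 kg/m³
  concrete: E = 27.72 GPa, ρ = 2468 kg/m³
  brass: E = 98.60 GPa, ρ = 8474 kg/m³
  aluminum alloy: M = 1.48×10⁻³
  concrete: M = 1.23×10⁻³
  stainless steel: M = 0.747×10⁻³
  brass: M = 0.545×10⁻³
Aluminum alloy ranks first.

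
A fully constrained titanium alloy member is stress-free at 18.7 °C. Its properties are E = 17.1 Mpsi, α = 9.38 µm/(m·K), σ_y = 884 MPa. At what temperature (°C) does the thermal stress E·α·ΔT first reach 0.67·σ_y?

554 °C

E = 17.1 Mpsi = 117.9 GPa.
E·α·ΔT = 592.3 MPa ⇒ ΔT = 592.3 / (117.9×10³ × 9.38×10⁻⁶) = 535.6 K.
T = 18.7 + 535.6 = 554.3 °C.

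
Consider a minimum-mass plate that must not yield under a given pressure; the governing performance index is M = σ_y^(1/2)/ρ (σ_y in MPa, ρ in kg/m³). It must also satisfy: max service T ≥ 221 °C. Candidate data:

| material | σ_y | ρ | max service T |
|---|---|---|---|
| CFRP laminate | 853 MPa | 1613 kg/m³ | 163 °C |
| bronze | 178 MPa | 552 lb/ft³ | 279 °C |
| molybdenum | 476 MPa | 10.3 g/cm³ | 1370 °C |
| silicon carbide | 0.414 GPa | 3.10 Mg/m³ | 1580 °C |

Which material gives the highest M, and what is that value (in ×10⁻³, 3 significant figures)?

silicon carbide, M = 6.56×10⁻³

Screen on constraints: max service T ≥ 221 °C. Survivors: bronze, molybdenum, silicon carbide.
After converting to SI:
  bronze: σ_y = 178.0 MPa, ρ = 8842 kg/m³
  molybdenum: σ_y = 476.0 MPa, ρ = 10300 kg/m³
  silicon carbide: σ_y = 414.0 MPa, ρ = 3100 kg/m³
  silicon carbide: M = 6.56×10⁻³
  molybdenum: M = 2.12×10⁻³
  bronze: M = 1.51×10⁻³
Highest index: silicon carbide.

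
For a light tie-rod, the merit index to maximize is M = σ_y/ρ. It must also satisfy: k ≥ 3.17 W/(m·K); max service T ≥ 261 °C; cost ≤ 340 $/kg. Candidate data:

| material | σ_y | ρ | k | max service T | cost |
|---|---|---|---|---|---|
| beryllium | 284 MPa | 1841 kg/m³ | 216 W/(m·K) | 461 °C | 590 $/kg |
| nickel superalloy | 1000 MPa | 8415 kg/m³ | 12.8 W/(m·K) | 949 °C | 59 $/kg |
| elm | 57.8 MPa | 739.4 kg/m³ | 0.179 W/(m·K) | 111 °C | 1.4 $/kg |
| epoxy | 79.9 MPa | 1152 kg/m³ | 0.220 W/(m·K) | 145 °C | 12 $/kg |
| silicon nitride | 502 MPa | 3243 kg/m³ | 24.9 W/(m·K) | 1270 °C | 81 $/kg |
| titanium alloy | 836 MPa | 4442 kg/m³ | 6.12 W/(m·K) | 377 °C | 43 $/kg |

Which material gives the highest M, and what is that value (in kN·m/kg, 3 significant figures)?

Screen on constraints: k ≥ 3.17 W/(m·K); max service T ≥ 261 °C; cost ≤ 340 $/kg. Survivors: nickel superalloy, silicon nitride, titanium alloy.
Computing M directly (units already consistent):
  titanium alloy: M = 188 kN·m/kg
  silicon nitride: M = 155 kN·m/kg
  nickel superalloy: M = 119 kN·m/kg
The maximum is for titanium alloy.

titanium alloy, M = 188 kN·m/kg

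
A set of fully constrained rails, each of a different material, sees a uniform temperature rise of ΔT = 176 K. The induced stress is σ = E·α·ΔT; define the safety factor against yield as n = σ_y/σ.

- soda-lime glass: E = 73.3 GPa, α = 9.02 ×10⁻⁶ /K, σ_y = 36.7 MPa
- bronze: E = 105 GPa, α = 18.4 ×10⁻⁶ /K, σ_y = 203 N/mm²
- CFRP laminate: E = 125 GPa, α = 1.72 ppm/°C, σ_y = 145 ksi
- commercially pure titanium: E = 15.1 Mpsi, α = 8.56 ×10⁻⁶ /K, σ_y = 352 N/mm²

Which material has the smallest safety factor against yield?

Converting E to GPa, α to ×10⁻⁶/K, σ_y to MPa, then σ and n for each:
  soda-lime glass: E = 73.30, α = 9.02, σ_y = 36.70 → σ = 116 MPa, n = 0.315
  bronze: E = 105.0, α = 18.4, σ_y = 203.0 → σ = 340 MPa, n = 0.597
  CFRP laminate: E = 125.0, α = 1.72, σ_y = 999.7 → σ = 37.8 MPa, n = 26.4
  commercially pure titanium: E = 104.1, α = 8.56, σ_y = 352.0 → σ = 157 MPa, n = 2.24
Smallest n: soda-lime glass with n = 0.315.

soda-lime glass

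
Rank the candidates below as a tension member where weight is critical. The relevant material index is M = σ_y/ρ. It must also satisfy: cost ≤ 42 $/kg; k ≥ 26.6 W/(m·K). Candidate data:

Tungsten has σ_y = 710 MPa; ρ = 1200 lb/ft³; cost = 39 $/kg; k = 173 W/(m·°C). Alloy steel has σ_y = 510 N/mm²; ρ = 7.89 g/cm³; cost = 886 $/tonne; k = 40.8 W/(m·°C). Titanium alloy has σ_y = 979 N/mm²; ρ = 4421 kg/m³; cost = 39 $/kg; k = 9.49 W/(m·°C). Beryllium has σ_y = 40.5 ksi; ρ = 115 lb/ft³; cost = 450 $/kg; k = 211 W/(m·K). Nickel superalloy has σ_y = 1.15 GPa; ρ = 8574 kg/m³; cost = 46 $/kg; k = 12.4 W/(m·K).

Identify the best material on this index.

alloy steel

Screen on constraints: cost ≤ 42 $/kg; k ≥ 26.6 W/(m·K). Survivors: tungsten, alloy steel.
In SI units:
  tungsten: σ_y = 710.0 MPa, ρ = 19220 kg/m³
  alloy steel: σ_y = 510.0 MPa, ρ = 7890 kg/m³
  alloy steel: M = 64.6 kN·m/kg
  tungsten: M = 36.9 kN·m/kg
Alloy steel has the largest M.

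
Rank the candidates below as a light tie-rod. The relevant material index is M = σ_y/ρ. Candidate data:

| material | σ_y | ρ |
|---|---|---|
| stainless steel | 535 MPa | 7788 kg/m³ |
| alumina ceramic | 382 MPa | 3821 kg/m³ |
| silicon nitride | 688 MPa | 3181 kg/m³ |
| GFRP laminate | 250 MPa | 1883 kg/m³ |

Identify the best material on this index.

silicon nitride

Per-candidate index values:
  silicon nitride: M = 216 kN·m/kg
  GFRP laminate: M = 133 kN·m/kg
  alumina ceramic: M = 100 kN·m/kg
  stainless steel: M = 68.7 kN·m/kg
Highest index: silicon nitride.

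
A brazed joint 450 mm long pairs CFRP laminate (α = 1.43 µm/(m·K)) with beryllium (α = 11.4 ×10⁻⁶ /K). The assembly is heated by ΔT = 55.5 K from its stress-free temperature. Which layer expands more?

beryllium

α(CFRP laminate) = 1.43×10⁻⁶/K vs α(beryllium) = 11.4×10⁻⁶/K.
Higher α expands more for the same ΔT: beryllium.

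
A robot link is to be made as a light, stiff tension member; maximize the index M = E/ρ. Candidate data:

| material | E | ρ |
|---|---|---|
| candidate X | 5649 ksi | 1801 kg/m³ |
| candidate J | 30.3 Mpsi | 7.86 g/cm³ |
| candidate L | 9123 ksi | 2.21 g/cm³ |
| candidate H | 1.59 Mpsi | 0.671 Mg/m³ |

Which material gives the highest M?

In SI units:
  candidate X: E = 38.95 GPa, ρ = 1801 kg/m³
  candidate J: E = 208.9 GPa, ρ = 7860 kg/m³
  candidate L: E = 62.90 GPa, ρ = 2210 kg/m³
  candidate H: E = 10.96 GPa, ρ = 671.0 kg/m³
  candidate L: M = 28.5 MN·m/kg
  candidate J: M = 26.6 MN·m/kg
  candidate X: M = 21.6 MN·m/kg
  candidate H: M = 16.3 MN·m/kg
The maximum is for candidate L.

candidate L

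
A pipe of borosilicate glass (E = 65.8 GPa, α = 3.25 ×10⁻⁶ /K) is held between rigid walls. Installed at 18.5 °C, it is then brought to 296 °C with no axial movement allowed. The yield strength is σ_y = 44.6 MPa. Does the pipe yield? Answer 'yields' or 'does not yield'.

ΔT = 277.5 K. Constrained thermal stress σ = E·α·ΔT = 65.80×10³ MPa × 3.25×10⁻⁶ × 277.5 = 59.3 MPa (compressive).
Compare to σ_y = 44.6 MPa: σ ≥ σ_y, so it yields.

yields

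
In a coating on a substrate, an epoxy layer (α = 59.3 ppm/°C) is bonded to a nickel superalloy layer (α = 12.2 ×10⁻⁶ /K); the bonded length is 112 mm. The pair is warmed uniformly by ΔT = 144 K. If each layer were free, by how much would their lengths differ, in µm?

Δα = |59.3 − 12.2|×10⁻⁶/K = 47.1×10⁻⁶/K.
ΔL_mismatch = Δα·L·ΔT = 47.1×10⁻⁶ × 112.0 mm × 144.0 K = 760 µm.

760 µm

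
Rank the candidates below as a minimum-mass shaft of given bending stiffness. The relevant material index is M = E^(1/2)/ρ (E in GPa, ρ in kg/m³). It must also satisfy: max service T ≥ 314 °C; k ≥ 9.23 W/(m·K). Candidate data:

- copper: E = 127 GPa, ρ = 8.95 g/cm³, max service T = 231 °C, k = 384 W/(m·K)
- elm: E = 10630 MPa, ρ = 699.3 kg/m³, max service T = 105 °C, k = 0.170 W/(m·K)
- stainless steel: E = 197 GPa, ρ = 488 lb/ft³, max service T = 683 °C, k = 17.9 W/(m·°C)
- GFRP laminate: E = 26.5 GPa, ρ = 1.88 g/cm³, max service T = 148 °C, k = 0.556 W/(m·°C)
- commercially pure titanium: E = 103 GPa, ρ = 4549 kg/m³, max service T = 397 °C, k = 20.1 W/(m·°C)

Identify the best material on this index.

commercially pure titanium

Screen on constraints: max service T ≥ 314 °C; k ≥ 9.23 W/(m·K). Survivors: stainless steel, commercially pure titanium.
Putting every candidate on a common basis:
  stainless steel: E = 197.0 GPa, ρ = 7817 kg/m³
  commercially pure titanium: E = 103.0 GPa, ρ = 4549 kg/m³
  commercially pure titanium: M = 2.23×10⁻³
  stainless steel: M = 1.80×10⁻³
Commercially pure titanium ranks first.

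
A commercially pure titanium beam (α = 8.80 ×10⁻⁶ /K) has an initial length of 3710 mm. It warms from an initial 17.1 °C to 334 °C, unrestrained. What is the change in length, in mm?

10.3 mm

ΔT = 334 − 17.1 = 316.9 K.
ΔL = α·L₀·ΔT = 8.80×10⁻⁶ × 3710 mm × 316.9 K = 10.3 mm.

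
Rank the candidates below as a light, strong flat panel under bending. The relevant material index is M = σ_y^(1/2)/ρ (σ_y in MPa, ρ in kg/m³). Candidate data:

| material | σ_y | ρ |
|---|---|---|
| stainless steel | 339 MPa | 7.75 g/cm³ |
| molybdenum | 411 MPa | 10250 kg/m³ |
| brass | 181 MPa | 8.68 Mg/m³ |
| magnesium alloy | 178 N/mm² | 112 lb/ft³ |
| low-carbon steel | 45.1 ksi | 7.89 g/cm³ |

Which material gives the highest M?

magnesium alloy

Convert each candidate to consistent units, then evaluate M:
  stainless steel: σ_y = 339.0 MPa, ρ = 7750 kg/m³
  molybdenum: σ_y = 411.0 MPa, ρ = 10250 kg/m³
  brass: σ_y = 181.0 MPa, ρ = 8680 kg/m³
  magnesium alloy: σ_y = 178.0 MPa, ρ = 1794 kg/m³
  low-carbon steel: σ_y = 311.0 MPa, ρ = 7890 kg/m³
  magnesium alloy: M = 7.44×10⁻³
  stainless steel: M = 2.38×10⁻³
  low-carbon steel: M = 2.23×10⁻³
  molybdenum: M = 1.98×10⁻³
  brass: M = 1.55×10⁻³
The maximum is for magnesium alloy.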